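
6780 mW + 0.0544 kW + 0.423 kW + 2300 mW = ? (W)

In W:
  6780 mW = 6780e-3 W = 6.78
  0.0544 kW = 0.0544e3 W = 54.4
  0.423 kW = 0.423e3 W = 423
  2300 mW = 2300e-3 W = 2.3
Sum: 6.78 + 54.4 + 423 + 2.3 = 486.48

486.48 W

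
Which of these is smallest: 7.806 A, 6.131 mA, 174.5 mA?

6.131 mA

7.806 A = 7.806 A
6.131 mA = 0.006131 A
174.5 mA = 0.1745 A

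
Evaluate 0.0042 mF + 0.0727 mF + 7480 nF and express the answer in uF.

84.38 uF

In uF:
  0.0042 mF = 0.0042 × 10³ uF = 4.2
  0.0727 mF = 0.0727 × 10³ uF = 72.7
  7480 nF = 7480 × 10⁻³ uF = 7.48
Sum: 4.2 + 72.7 + 7.48 = 84.38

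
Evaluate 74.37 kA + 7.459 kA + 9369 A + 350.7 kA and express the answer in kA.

In kA:
  74.37 kA → 74.37
  7.459 kA → 7.459
  9369 A = 9369e-3 kA = 9.369
  350.7 kA → 350.7
Sum: 74.37 + 7.459 + 9.369 + 350.7 = 441.898

441.898 kA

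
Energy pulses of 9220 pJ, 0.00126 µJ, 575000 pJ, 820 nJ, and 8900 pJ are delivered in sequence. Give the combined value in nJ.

In nJ:
  9220 pJ = 9220 × 10⁻³ nJ = 9.22
  0.00126 µJ = 0.00126 × 10³ nJ = 1.26
  575000 pJ = 575000 × 10⁻³ nJ = 575
  820 nJ → 820
  8900 pJ = 8900 × 10⁻³ nJ = 8.9
Sum: 9.22 + 1.26 + 575 + 820 + 8.9 = 1414.38

1414.38 nJ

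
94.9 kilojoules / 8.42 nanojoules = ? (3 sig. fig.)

11300000000000

(94.9 × 10³) / (8.42 × 10⁻⁹) = 11.27 × 10¹²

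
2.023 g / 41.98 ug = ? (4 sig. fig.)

48190

(2.023) / (41.98 × 10^-6) = 0.04819 × 10^6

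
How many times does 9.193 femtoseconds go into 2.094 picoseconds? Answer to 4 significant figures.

(2.094 × 10^-12) / (9.193 × 10^-15) = 0.22778 × 10^3

227.8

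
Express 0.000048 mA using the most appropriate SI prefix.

= 48 × 10⁻⁹ A; 10⁻⁹ is nano.

48 nA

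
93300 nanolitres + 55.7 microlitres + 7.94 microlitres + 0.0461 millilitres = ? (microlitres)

In microlitres:
  93300 nanolitres = 93300 × 10^-3 microlitres = 93.3
  55.7 microlitres → 55.7
  7.94 microlitres → 7.94
  0.0461 millilitres = 0.0461 × 10^3 microlitres = 46.1
Sum: 93.3 + 55.7 + 7.94 + 46.1 = 203.04

203.04 microlitres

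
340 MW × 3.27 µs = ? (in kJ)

340 × 10⁶ × 3.27 × 10⁻⁶ = 1111.8 J

1.1118 kJ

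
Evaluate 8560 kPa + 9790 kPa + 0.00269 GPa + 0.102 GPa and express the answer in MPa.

In MPa:
  8560 kPa = 8560 × 10⁻³ MPa = 8.56
  9790 kPa = 9790 × 10⁻³ MPa = 9.79
  0.00269 GPa = 0.00269 × 10³ MPa = 2.69
  0.102 GPa = 0.102 × 10³ MPa = 102
Sum: 8.56 + 9.79 + 2.69 + 102 = 123.04

123.04 MPa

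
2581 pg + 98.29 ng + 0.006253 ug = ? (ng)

107.124 ng

In ng:
  2581 pg = 2581e-3 ng = 2.581
  98.29 ng → 98.29
  0.006253 ug = 0.006253e3 ng = 6.253
Sum: 2.581 + 98.29 + 6.253 = 107.124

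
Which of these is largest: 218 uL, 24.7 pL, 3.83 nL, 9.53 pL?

218 uL = 0.000218 L
24.7 pL = 0.0000000000247 L
3.83 nL = 0.00000000383 L
9.53 pL = 0.00000000000953 L

218 uL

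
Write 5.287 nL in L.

0.000000005287 L

nano = 10^-9, (no prefix) = 10^0; factor is 10^-9.
5.287 × 10^-9 = 0.000000005287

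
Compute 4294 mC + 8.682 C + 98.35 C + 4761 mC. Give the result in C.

In C:
  4294 mC = 4294 × 10⁻³ C = 4.294
  8.682 C → 8.682
  98.35 C → 98.35
  4761 mC = 4761 × 10⁻³ C = 4.761
Sum: 4.294 + 8.682 + 98.35 + 4.761 = 116.087

116.087 C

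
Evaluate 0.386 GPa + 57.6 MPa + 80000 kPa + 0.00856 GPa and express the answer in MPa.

In MPa:
  0.386 GPa = 0.386 × 10^3 MPa = 386
  57.6 MPa → 57.6
  80000 kPa = 80000 × 10^-3 MPa = 80
  0.00856 GPa = 0.00856 × 10^3 MPa = 8.56
Sum: 386 + 57.6 + 80 + 8.56 = 532.16

532.16 MPa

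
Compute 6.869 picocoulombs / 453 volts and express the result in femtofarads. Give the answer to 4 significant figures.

(6.869 × 10⁻¹²) / (453) = 0.0151634 × 10⁻¹² F

15.16 femtofarads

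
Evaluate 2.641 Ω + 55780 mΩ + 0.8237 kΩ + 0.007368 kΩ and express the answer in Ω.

889.489 Ω

In Ω:
  2.641 Ω → 2.641
  55780 mΩ = 55780 × 10⁻³ Ω = 55.78
  0.8237 kΩ = 0.8237 × 10³ Ω = 823.7
  0.007368 kΩ = 0.007368 × 10³ Ω = 7.368
Sum: 2.641 + 55.78 + 823.7 + 7.368 = 889.489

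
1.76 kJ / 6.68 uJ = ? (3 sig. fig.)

263000000

(1.76e3) / (6.68e-6) = 0.2635e9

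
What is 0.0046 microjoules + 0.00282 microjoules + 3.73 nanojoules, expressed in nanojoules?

In nanojoules:
  0.0046 microjoules = 0.0046 × 10³ nanojoules = 4.6
  0.00282 microjoules = 0.00282 × 10³ nanojoules = 2.82
  3.73 nanojoules → 3.73
Sum: 4.6 + 2.82 + 3.73 = 11.15

11.15 nanojoules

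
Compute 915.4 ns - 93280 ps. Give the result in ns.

822.12 ns

In ns:
  915.4 ns → 915.4
  93280 ps = 93280 × 10^-3 ns = 93.28
Difference: 915.4 - 93.28 = 822.12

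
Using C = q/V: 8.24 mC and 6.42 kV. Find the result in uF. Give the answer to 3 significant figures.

(8.24e-3) / (6.42e3) = 1.2835e-6 F

1.28 uF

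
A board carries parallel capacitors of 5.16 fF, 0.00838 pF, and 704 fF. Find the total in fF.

717.54 fF

In fF:
  5.16 fF → 5.16
  0.00838 pF = 0.00838e3 fF = 8.38
  704 fF → 704
Sum: 5.16 + 8.38 + 704 = 717.54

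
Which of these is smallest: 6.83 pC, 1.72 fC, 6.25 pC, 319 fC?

6.83 pC = 0.00000000000683 C
1.72 fC = 0.00000000000000172 C
6.25 pC = 0.00000000000625 C
319 fC = 0.000000000000319 C

1.72 fC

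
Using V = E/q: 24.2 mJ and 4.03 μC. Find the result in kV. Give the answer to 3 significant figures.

6.00 kV

(24.2e-3) / (4.03e-6) = 6.005e3 V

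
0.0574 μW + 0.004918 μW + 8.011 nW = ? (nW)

70.329 nW

In nW:
  0.0574 μW = 0.0574 × 10³ nW = 57.4
  0.004918 μW = 0.004918 × 10³ nW = 4.918
  8.011 nW → 8.011
Sum: 57.4 + 4.918 + 8.011 = 70.329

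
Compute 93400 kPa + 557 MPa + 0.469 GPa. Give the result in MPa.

1119.4 MPa

In MPa:
  93400 kPa = 93400 × 10^-3 MPa = 93.4
  557 MPa → 557
  0.469 GPa = 0.469 × 10^3 MPa = 469
Sum: 93.4 + 557 + 469 = 1119.4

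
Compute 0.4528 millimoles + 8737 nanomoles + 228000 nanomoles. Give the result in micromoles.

In micromoles:
  0.4528 millimoles = 0.4528 × 10³ micromoles = 452.8
  8737 nanomoles = 8737 × 10⁻³ micromoles = 8.737
  228000 nanomoles = 228000 × 10⁻³ micromoles = 228
Sum: 452.8 + 8.737 + 228 = 689.537

689.537 micromoles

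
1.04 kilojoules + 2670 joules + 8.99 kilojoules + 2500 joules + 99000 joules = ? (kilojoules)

In kilojoules:
  1.04 kilojoules → 1.04
  2670 joules = 2670 × 10^-3 kilojoules = 2.67
  8.99 kilojoules → 8.99
  2500 joules = 2500 × 10^-3 kilojoules = 2.5
  99000 joules = 99000 × 10^-3 kilojoules = 99
Sum: 1.04 + 2.67 + 8.99 + 2.5 + 99 = 114.2

114.2 kilojoules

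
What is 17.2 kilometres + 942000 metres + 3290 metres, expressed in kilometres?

In kilometres:
  17.2 kilometres → 17.2
  942000 metres = 942000 × 10⁻³ kilometres = 942
  3290 metres = 3290 × 10⁻³ kilometres = 3.29
Sum: 17.2 + 942 + 3.29 = 962.49

962.49 kilometres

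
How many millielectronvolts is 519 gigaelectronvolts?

giga = 1e9, milli = 1e-3; factor is 1e12.
519 × 1e12 = 519000000000000

519000000000000 millielectronvolts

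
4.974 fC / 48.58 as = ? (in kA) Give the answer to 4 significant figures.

0.1024 kA

(4.974 × 10^-15) / (48.58 × 10^-18) = 0.102388 × 10^3 A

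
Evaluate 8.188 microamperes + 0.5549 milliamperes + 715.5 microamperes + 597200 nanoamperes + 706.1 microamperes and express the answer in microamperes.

2581.888 microamperes

In microamperes:
  8.188 microamperes → 8.188
  0.5549 milliamperes = 0.5549 × 10^3 microamperes = 554.9
  715.5 microamperes → 715.5
  597200 nanoamperes = 597200 × 10^-3 microamperes = 597.2
  706.1 microamperes → 706.1
Sum: 8.188 + 554.9 + 715.5 + 597.2 + 706.1 = 2581.888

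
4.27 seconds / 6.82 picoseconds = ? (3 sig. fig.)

626000000000

(4.27) / (6.82 × 10^-12) = 0.6261 × 10^12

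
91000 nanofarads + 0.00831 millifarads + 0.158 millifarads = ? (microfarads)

In microfarads:
  91000 nanofarads = 91000 × 10^-3 microfarads = 91
  0.00831 millifarads = 0.00831 × 10^3 microfarads = 8.31
  0.158 millifarads = 0.158 × 10^3 microfarads = 158
Sum: 91 + 8.31 + 158 = 257.31

257.31 microfarads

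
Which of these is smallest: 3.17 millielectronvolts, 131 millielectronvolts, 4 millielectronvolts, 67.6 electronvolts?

3.17 millielectronvolts = 0.00317 electronvolts
131 millielectronvolts = 0.131 electronvolts
4 millielectronvolts = 0.004 electronvolts
67.6 electronvolts = 67.6 electronvolts

3.17 millielectronvolts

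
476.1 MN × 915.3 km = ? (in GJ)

435774.33 GJ

476.1e6 × 915.3e3 = 435774.33e9 J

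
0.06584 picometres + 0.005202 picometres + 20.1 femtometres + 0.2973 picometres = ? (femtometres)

In femtometres:
  0.06584 picometres = 0.06584 × 10^3 femtometres = 65.84
  0.005202 picometres = 0.005202 × 10^3 femtometres = 5.202
  20.1 femtometres → 20.1
  0.2973 picometres = 0.2973 × 10^3 femtometres = 297.3
Sum: 65.84 + 5.202 + 20.1 + 297.3 = 388.442

388.442 femtometres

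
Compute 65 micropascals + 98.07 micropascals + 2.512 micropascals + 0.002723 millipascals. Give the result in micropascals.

In micropascals:
  65 micropascals → 65
  98.07 micropascals → 98.07
  2.512 micropascals → 2.512
  0.002723 millipascals = 0.002723 × 10^3 micropascals = 2.723
Sum: 65 + 98.07 + 2.512 + 2.723 = 168.305

168.305 micropascals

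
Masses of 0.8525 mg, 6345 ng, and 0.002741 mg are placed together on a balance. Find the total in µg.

In µg:
  0.8525 mg = 0.8525e3 µg = 852.5
  6345 ng = 6345e-3 µg = 6.345
  0.002741 mg = 0.002741e3 µg = 2.741
Sum: 852.5 + 6.345 + 2.741 = 861.586

861.586 µg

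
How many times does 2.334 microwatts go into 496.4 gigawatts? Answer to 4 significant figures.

212700000000000000

(496.4 × 10^9) / (2.334 × 10^-6) = 212.68 × 10^15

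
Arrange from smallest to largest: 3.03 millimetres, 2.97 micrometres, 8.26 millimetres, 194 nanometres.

194 nanometres < 2.97 micrometres < 3.03 millimetres < 8.26 millimetres

3.03 millimetres = 0.00303 metres
2.97 micrometres = 0.00000297 metres
8.26 millimetres = 0.00826 metres
194 nanometres = 0.000000194 metres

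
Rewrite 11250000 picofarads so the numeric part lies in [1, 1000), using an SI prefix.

= 11.25 × 10⁻⁶ farads; 10⁻⁶ is micro.

11.25 microfarads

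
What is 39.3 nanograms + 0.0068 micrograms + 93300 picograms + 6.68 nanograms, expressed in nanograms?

146.08 nanograms

In nanograms:
  39.3 nanograms → 39.3
  0.0068 micrograms = 0.0068e3 nanograms = 6.8
  93300 picograms = 93300e-3 nanograms = 93.3
  6.68 nanograms → 6.68
Sum: 39.3 + 6.8 + 93.3 + 6.68 = 146.08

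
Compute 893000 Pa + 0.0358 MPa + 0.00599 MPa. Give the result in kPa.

In kPa:
  893000 Pa = 893000 × 10^-3 kPa = 893
  0.0358 MPa = 0.0358 × 10^3 kPa = 35.8
  0.00599 MPa = 0.00599 × 10^3 kPa = 5.99
Sum: 893 + 35.8 + 5.99 = 934.79

934.79 kPa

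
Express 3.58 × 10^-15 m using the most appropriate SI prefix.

3.58 fm

= 3.58 × 10^-15 m; 10^-15 is femto.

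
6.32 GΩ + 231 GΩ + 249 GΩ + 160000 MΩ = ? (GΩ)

In GΩ:
  6.32 GΩ → 6.32
  231 GΩ → 231
  249 GΩ → 249
  160000 MΩ = 160000 × 10⁻³ GΩ = 160
Sum: 6.32 + 231 + 249 + 160 = 646.32

646.32 GΩ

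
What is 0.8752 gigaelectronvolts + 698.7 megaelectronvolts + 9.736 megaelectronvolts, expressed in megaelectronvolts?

In megaelectronvolts:
  0.8752 gigaelectronvolts = 0.8752 × 10³ megaelectronvolts = 875.2
  698.7 megaelectronvolts → 698.7
  9.736 megaelectronvolts → 9.736
Sum: 875.2 + 698.7 + 9.736 = 1583.636

1583.636 megaelectronvolts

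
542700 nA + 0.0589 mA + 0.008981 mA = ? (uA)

In uA:
  542700 nA = 542700 × 10⁻³ uA = 542.7
  0.0589 mA = 0.0589 × 10³ uA = 58.9
  0.008981 mA = 0.008981 × 10³ uA = 8.981
Sum: 542.7 + 58.9 + 8.981 = 610.581

610.581 uA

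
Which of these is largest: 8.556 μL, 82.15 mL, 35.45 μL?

8.556 μL = 0.000008556 L
82.15 mL = 0.08215 L
35.45 μL = 0.00003545 L

82.15 mL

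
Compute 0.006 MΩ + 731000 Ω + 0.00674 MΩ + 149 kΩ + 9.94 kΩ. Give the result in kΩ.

In kΩ:
  0.006 MΩ = 0.006 × 10^3 kΩ = 6
  731000 Ω = 731000 × 10^-3 kΩ = 731
  0.00674 MΩ = 0.00674 × 10^3 kΩ = 6.74
  149 kΩ → 149
  9.94 kΩ → 9.94
Sum: 6 + 731 + 6.74 + 149 + 9.94 = 902.68

902.68 kΩ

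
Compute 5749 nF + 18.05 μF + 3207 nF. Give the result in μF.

In μF:
  5749 nF = 5749 × 10⁻³ μF = 5.749
  18.05 μF → 18.05
  3207 nF = 3207 × 10⁻³ μF = 3.207
Sum: 5.749 + 18.05 + 3.207 = 27.006

27.006 μF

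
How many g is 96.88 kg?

kilo = 10^3, (no prefix) = 10^0; factor is 10^3.
96.88 × 10^3 = 96880

96880 g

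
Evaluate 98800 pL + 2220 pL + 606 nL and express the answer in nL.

707.02 nL

In nL:
  98800 pL = 98800 × 10^-3 nL = 98.8
  2220 pL = 2220 × 10^-3 nL = 2.22
  606 nL → 606
Sum: 98.8 + 2.22 + 606 = 707.02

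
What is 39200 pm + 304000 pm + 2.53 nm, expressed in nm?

In nm:
  39200 pm = 39200e-3 nm = 39.2
  304000 pm = 304000e-3 nm = 304
  2.53 nm → 2.53
Sum: 39.2 + 304 + 2.53 = 345.73

345.73 nm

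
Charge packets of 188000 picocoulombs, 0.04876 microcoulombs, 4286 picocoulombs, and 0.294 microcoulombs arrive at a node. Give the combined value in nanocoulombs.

In nanocoulombs:
  188000 picocoulombs = 188000 × 10^-3 nanocoulombs = 188
  0.04876 microcoulombs = 0.04876 × 10^3 nanocoulombs = 48.76
  4286 picocoulombs = 4286 × 10^-3 nanocoulombs = 4.286
  0.294 microcoulombs = 0.294 × 10^3 nanocoulombs = 294
Sum: 188 + 48.76 + 4.286 + 294 = 535.046

535.046 nanocoulombs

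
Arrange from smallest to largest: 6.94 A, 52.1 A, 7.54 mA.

6.94 A = 6.94 A
52.1 A = 52.1 A
7.54 mA = 0.00754 A

7.54 mA < 6.94 A < 52.1 A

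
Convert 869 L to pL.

(no prefix) = 1e0, pico = 1e-12; factor is 1e12.
869 × 1e12 = 869000000000000

869000000000000 pL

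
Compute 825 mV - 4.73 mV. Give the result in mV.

In mV:
  825 mV → 825
  4.73 mV → 4.73
Difference: 825 - 4.73 = 820.27

820.27 mV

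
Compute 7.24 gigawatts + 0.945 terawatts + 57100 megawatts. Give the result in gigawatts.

1009.34 gigawatts

In gigawatts:
  7.24 gigawatts → 7.24
  0.945 terawatts = 0.945 × 10³ gigawatts = 945
  57100 megawatts = 57100 × 10⁻³ gigawatts = 57.1
Sum: 7.24 + 945 + 57.1 = 1009.34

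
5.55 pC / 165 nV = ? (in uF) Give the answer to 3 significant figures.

33.6 uF

(5.55 × 10⁻¹²) / (165 × 10⁻⁹) = 0.033636 × 10⁻³ F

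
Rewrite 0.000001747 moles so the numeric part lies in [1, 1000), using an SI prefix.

= 1.747e-6 moles; 1e-6 is micro.

1.747 micromoles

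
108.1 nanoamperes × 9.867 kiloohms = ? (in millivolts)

1.0666227 millivolts

108.1e-9 × 9.867e3 = 1066.6227e-6 V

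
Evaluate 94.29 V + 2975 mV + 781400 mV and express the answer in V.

In V:
  94.29 V → 94.29
  2975 mV = 2975e-3 V = 2.975
  781400 mV = 781400e-3 V = 781.4
Sum: 94.29 + 2.975 + 781.4 = 878.665

878.665 V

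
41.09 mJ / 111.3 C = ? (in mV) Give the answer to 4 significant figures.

0.3692 mV

(41.09 × 10^-3) / (111.3) = 0.369182 × 10^-3 V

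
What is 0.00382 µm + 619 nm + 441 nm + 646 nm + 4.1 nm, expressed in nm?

1713.92 nm

In nm:
  0.00382 µm = 0.00382 × 10³ nm = 3.82
  619 nm → 619
  441 nm → 441
  646 nm → 646
  4.1 nm → 4.1
Sum: 3.82 + 619 + 441 + 646 + 4.1 = 1713.92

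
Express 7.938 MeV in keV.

7938 keV

mega = 10⁶, kilo = 10³; factor is 10³.
7.938 × 10³ = 7938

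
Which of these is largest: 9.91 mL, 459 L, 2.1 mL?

9.91 mL = 0.00991 L
459 L = 459 L
2.1 mL = 0.0021 L

459 L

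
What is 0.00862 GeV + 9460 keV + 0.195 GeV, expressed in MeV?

In MeV:
  0.00862 GeV = 0.00862e3 MeV = 8.62
  9460 keV = 9460e-3 MeV = 9.46
  0.195 GeV = 0.195e3 MeV = 195
Sum: 8.62 + 9.46 + 195 = 213.08

213.08 MeV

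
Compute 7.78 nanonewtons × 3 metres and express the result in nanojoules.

7.78 × 10⁻⁹ × 3 = 23.34 × 10⁻⁹ J

23.34 nanojoules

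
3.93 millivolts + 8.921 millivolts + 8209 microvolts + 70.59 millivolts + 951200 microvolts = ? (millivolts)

In millivolts:
  3.93 millivolts → 3.93
  8.921 millivolts → 8.921
  8209 microvolts = 8209 × 10⁻³ millivolts = 8.209
  70.59 millivolts → 70.59
  951200 microvolts = 951200 × 10⁻³ millivolts = 951.2
Sum: 3.93 + 8.921 + 8.209 + 70.59 + 951.2 = 1042.85

1042.85 millivolts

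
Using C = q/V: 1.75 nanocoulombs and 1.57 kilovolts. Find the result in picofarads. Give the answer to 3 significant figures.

(1.75 × 10^-9) / (1.57 × 10^3) = 1.1146 × 10^-12 F

1.11 picofarads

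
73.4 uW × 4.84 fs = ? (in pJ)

0.000000355256 pJ

73.4 × 10⁻⁶ × 4.84 × 10⁻¹⁵ = 355.256 × 10⁻²¹ J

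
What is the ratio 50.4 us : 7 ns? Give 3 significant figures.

7200

(50.4 × 10⁻⁶) / (7 × 10⁻⁹) = 7.2 × 10³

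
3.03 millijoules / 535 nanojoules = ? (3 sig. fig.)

5660

(3.03 × 10⁻³) / (535 × 10⁻⁹) = 0.005664 × 10⁶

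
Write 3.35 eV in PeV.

(no prefix) = 10^0, peta = 10^15; factor is 10^-15.
3.35 × 10^-15 = 0.00000000000000335

0.00000000000000335 PeV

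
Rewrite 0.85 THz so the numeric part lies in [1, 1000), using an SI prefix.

850 GHz

= 850 × 10⁹ Hz; 10⁹ is giga.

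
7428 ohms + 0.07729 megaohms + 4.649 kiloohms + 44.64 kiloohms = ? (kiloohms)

134.007 kiloohms

In kiloohms:
  7428 ohms = 7428 × 10⁻³ kiloohms = 7.428
  0.07729 megaohms = 0.07729 × 10³ kiloohms = 77.29
  4.649 kiloohms → 4.649
  44.64 kiloohms → 44.64
Sum: 7.428 + 77.29 + 4.649 + 44.64 = 134.007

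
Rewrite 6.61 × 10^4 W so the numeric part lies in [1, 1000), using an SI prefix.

= 66.1 × 10^3 W; 10^3 is kilo.

66.1 kW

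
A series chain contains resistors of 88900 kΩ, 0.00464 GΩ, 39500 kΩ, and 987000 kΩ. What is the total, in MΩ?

1120.04 MΩ

In MΩ:
  88900 kΩ = 88900 × 10^-3 MΩ = 88.9
  0.00464 GΩ = 0.00464 × 10^3 MΩ = 4.64
  39500 kΩ = 39500 × 10^-3 MΩ = 39.5
  987000 kΩ = 987000 × 10^-3 MΩ = 987
Sum: 88.9 + 4.64 + 39.5 + 987 = 1120.04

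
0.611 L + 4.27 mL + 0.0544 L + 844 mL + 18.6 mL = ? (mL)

1532.27 mL

In mL:
  0.611 L = 0.611e3 mL = 611
  4.27 mL → 4.27
  0.0544 L = 0.0544e3 mL = 54.4
  844 mL → 844
  18.6 mL → 18.6
Sum: 611 + 4.27 + 54.4 + 844 + 18.6 = 1532.27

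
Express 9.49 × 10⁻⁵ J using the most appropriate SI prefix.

= 94.9 × 10⁻⁶ J; 10⁻⁶ is micro.

94.9 μJ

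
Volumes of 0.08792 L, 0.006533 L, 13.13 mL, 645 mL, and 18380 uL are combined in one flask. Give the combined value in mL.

In mL:
  0.08792 L = 0.08792 × 10^3 mL = 87.92
  0.006533 L = 0.006533 × 10^3 mL = 6.533
  13.13 mL → 13.13
  645 mL → 645
  18380 uL = 18380 × 10^-3 mL = 18.38
Sum: 87.92 + 6.533 + 13.13 + 645 + 18.38 = 770.963

770.963 mL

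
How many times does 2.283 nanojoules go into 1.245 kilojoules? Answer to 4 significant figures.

545300000000

(1.245e3) / (2.283e-9) = 0.54534e12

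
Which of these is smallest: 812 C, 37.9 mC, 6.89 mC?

6.89 mC

812 C = 812 C
37.9 mC = 0.0379 C
6.89 mC = 0.00689 C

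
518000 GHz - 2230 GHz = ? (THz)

In THz:
  518000 GHz = 518000 × 10⁻³ THz = 518
  2230 GHz = 2230 × 10⁻³ THz = 2.23
Difference: 518 - 2.23 = 515.77

515.77 THz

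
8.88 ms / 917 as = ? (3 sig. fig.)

(8.88 × 10^-3) / (917 × 10^-18) = 0.009684 × 10^15

9680000000000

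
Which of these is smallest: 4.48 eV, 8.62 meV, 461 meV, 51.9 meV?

4.48 eV = 4.48 eV
8.62 meV = 0.00862 eV
461 meV = 0.461 eV
51.9 meV = 0.0519 eV

8.62 meV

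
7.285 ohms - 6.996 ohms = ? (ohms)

In ohms:
  7.285 ohms → 7.285
  6.996 ohms → 6.996
Difference: 7.285 - 6.996 = 0.289

0.289 ohms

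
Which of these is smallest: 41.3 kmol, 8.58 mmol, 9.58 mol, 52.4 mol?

41.3 kmol = 41300 mol
8.58 mmol = 0.00858 mol
9.58 mol = 9.58 mol
52.4 mol = 52.4 mol

8.58 mmol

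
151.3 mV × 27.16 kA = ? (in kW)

4.109308 kW

151.3 × 10⁻³ × 27.16 × 10³ = 4109.308 W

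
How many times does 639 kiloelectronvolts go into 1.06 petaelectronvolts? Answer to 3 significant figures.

1660000000

(1.06 × 10¹⁵) / (639 × 10³) = 0.001659 × 10¹²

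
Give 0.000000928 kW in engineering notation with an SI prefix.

928 μW

= 928 × 10^-6 W; 10^-6 is micro.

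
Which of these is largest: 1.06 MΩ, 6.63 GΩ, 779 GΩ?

779 GΩ

1.06 MΩ = 1060000 Ω
6.63 GΩ = 6630000000 Ω
779 GΩ = 779000000000 Ω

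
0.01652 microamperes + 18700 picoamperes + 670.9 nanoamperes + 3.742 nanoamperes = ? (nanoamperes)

In nanoamperes:
  0.01652 microamperes = 0.01652 × 10^3 nanoamperes = 16.52
  18700 picoamperes = 18700 × 10^-3 nanoamperes = 18.7
  670.9 nanoamperes → 670.9
  3.742 nanoamperes → 3.742
Sum: 16.52 + 18.7 + 670.9 + 3.742 = 709.862

709.862 nanoamperes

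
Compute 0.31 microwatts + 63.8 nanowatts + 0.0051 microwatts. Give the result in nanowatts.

In nanowatts:
  0.31 microwatts = 0.31 × 10^3 nanowatts = 310
  63.8 nanowatts → 63.8
  0.0051 microwatts = 0.0051 × 10^3 nanowatts = 5.1
Sum: 310 + 63.8 + 5.1 = 378.9

378.9 nanowatts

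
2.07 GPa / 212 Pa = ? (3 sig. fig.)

(2.07 × 10^9) / (212) = 0.009764 × 10^9

9760000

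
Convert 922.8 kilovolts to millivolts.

kilo = 10^3, milli = 10^-3; factor is 10^6.
922.8 × 10^6 = 922800000

922800000 millivolts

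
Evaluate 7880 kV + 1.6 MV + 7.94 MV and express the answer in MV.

In MV:
  7880 kV = 7880e-3 MV = 7.88
  1.6 MV → 1.6
  7.94 MV → 7.94
Sum: 7.88 + 1.6 + 7.94 = 17.42

17.42 MV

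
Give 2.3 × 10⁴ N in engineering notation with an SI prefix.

23 kN

= 23 × 10³ N; 10³ is kilo.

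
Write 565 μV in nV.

565000 nV

micro = 10⁻⁶, nano = 10⁻⁹; factor is 10³.
565 × 10³ = 565000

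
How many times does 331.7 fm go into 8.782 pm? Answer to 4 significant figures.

26.48

(8.782 × 10^-12) / (331.7 × 10^-15) = 0.026476 × 10^3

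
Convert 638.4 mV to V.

0.6384 V

milli = 1e-3, (no prefix) = 1e0; factor is 1e-3.
638.4 × 1e-3 = 0.6384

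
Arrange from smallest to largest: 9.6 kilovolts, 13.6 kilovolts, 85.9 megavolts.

9.6 kilovolts = 9600 volts
13.6 kilovolts = 13600 volts
85.9 megavolts = 85900000 volts

9.6 kilovolts < 13.6 kilovolts < 85.9 megavolts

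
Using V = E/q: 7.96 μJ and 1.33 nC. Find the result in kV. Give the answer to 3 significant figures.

(7.96 × 10^-6) / (1.33 × 10^-9) = 5.985 × 10^3 V

5.98 kV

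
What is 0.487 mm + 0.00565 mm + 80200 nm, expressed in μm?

In μm:
  0.487 mm = 0.487 × 10^3 μm = 487
  0.00565 mm = 0.00565 × 10^3 μm = 5.65
  80200 nm = 80200 × 10^-3 μm = 80.2
Sum: 487 + 5.65 + 80.2 = 572.85

572.85 μm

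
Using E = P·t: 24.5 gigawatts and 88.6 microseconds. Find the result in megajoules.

24.5 × 10^9 × 88.6 × 10^-6 = 2170.7 × 10^3 J

2.1707 megajoules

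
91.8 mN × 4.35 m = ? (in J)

0.39933 J

91.8 × 10⁻³ × 4.35 = 399.33 × 10⁻³ J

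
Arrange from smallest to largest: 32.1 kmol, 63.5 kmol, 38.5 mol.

38.5 mol < 32.1 kmol < 63.5 kmol

32.1 kmol = 32100 mol
63.5 kmol = 63500 mol
38.5 mol = 38.5 mol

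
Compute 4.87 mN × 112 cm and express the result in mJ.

5.4544 mJ

4.87 × 10^-3 × 112 × 10^-2 = 545.44 × 10^-5 J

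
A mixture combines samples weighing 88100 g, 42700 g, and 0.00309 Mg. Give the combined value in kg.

In kg:
  88100 g = 88100 × 10^-3 kg = 88.1
  42700 g = 42700 × 10^-3 kg = 42.7
  0.00309 Mg = 0.00309 × 10^3 kg = 3.09
Sum: 88.1 + 42.7 + 3.09 = 133.89

133.89 kg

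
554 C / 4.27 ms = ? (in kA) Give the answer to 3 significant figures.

130 kA

(554) / (4.27 × 10⁻³) = 129.74 × 10³ A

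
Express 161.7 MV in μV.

161700000000000 μV

mega = 10⁶, micro = 10⁻⁶; factor is 10¹².
161.7 × 10¹² = 161700000000000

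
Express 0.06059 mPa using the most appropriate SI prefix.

60.59 µPa

= 60.59 × 10^-6 Pa; 10^-6 is micro.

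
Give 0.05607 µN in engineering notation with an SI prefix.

= 56.07 × 10^-9 N; 10^-9 is nano.

56.07 nN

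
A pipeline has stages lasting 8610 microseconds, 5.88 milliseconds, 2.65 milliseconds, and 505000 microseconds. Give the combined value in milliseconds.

In milliseconds:
  8610 microseconds = 8610e-3 milliseconds = 8.61
  5.88 milliseconds → 5.88
  2.65 milliseconds → 2.65
  505000 microseconds = 505000e-3 milliseconds = 505
Sum: 8.61 + 5.88 + 2.65 + 505 = 522.14

522.14 milliseconds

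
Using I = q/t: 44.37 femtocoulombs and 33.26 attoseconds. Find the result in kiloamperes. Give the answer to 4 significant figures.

1.334 kiloamperes

(44.37 × 10⁻¹⁵) / (33.26 × 10⁻¹⁸) = 1.33403 × 10³ A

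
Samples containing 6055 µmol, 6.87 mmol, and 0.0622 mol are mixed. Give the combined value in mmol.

In mmol:
  6055 µmol = 6055 × 10^-3 mmol = 6.055
  6.87 mmol → 6.87
  0.0622 mol = 0.0622 × 10^3 mmol = 62.2
Sum: 6.055 + 6.87 + 62.2 = 75.125

75.125 mmol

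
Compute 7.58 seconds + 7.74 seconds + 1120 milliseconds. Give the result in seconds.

In seconds:
  7.58 seconds → 7.58
  7.74 seconds → 7.74
  1120 milliseconds = 1120e-3 seconds = 1.12
Sum: 7.58 + 7.74 + 1.12 = 16.44

16.44 seconds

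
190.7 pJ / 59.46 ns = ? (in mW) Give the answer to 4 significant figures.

(190.7 × 10⁻¹²) / (59.46 × 10⁻⁹) = 3.2072 × 10⁻³ W

3.207 mW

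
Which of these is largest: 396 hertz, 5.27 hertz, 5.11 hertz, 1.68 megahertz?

1.68 megahertz

396 hertz = 396 hertz
5.27 hertz = 5.27 hertz
5.11 hertz = 5.11 hertz
1.68 megahertz = 1680000 hertz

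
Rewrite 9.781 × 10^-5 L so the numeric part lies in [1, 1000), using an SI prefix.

97.81 µL

= 97.81 × 10^-6 L; 10^-6 is micro.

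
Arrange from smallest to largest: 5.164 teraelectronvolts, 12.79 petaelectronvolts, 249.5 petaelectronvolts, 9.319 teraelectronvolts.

5.164 teraelectronvolts = 5164000000000 electronvolts
12.79 petaelectronvolts = 12790000000000000 electronvolts
249.5 petaelectronvolts = 249500000000000000 electronvolts
9.319 teraelectronvolts = 9319000000000 electronvolts

5.164 teraelectronvolts < 9.319 teraelectronvolts < 12.79 petaelectronvolts < 249.5 petaelectronvolts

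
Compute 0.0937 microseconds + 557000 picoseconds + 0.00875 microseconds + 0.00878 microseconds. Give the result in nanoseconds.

In nanoseconds:
  0.0937 microseconds = 0.0937e3 nanoseconds = 93.7
  557000 picoseconds = 557000e-3 nanoseconds = 557
  0.00875 microseconds = 0.00875e3 nanoseconds = 8.75
  0.00878 microseconds = 0.00878e3 nanoseconds = 8.78
Sum: 93.7 + 557 + 8.75 + 8.78 = 668.23

668.23 nanoseconds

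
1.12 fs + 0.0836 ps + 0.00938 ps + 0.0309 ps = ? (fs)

In fs:
  1.12 fs → 1.12
  0.0836 ps = 0.0836 × 10³ fs = 83.6
  0.00938 ps = 0.00938 × 10³ fs = 9.38
  0.0309 ps = 0.0309 × 10³ fs = 30.9
Sum: 1.12 + 83.6 + 9.38 + 30.9 = 125

125 fs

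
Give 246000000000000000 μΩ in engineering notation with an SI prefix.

246 GΩ

= 246 × 10^9 Ω; 10^9 is giga.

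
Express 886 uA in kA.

0.000000886 kA

micro = 1e-6, kilo = 1e3; factor is 1e-9.
886 × 1e-9 = 0.000000886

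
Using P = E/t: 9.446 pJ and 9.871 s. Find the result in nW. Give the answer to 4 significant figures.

0.0009569 nW

(9.446e-12) / (9.871) = 0.956945e-12 W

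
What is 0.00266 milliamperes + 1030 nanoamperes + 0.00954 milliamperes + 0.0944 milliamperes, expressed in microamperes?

In microamperes:
  0.00266 milliamperes = 0.00266 × 10³ microamperes = 2.66
  1030 nanoamperes = 1030 × 10⁻³ microamperes = 1.03
  0.00954 milliamperes = 0.00954 × 10³ microamperes = 9.54
  0.0944 milliamperes = 0.0944 × 10³ microamperes = 94.4
Sum: 2.66 + 1.03 + 9.54 + 94.4 = 107.63

107.63 microamperes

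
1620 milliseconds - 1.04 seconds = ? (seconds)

0.58 seconds

In seconds:
  1620 milliseconds = 1620 × 10⁻³ seconds = 1.62
  1.04 seconds → 1.04
Difference: 1.62 - 1.04 = 0.58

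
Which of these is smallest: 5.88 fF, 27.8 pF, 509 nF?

5.88 fF

5.88 fF = 0.00000000000000588 F
27.8 pF = 0.0000000000278 F
509 nF = 0.000000509 F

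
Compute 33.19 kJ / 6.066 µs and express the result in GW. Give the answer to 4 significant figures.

5.471 GW

(33.19 × 10^3) / (6.066 × 10^-6) = 5.47148 × 10^9 W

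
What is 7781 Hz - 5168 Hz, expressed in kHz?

In kHz:
  7781 Hz = 7781e-3 kHz = 7.781
  5168 Hz = 5168e-3 kHz = 5.168
Difference: 7.781 - 5.168 = 2.613

2.613 kHz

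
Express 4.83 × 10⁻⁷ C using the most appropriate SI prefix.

= 483 × 10⁻⁹ C; 10⁻⁹ is nano.

483 nC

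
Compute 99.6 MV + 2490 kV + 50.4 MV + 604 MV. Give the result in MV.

In MV:
  99.6 MV → 99.6
  2490 kV = 2490 × 10⁻³ MV = 2.49
  50.4 MV → 50.4
  604 MV → 604
Sum: 99.6 + 2.49 + 50.4 + 604 = 756.49

756.49 MV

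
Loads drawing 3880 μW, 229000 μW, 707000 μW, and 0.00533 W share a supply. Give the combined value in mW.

In mW:
  3880 μW = 3880 × 10⁻³ mW = 3.88
  229000 μW = 229000 × 10⁻³ mW = 229
  707000 μW = 707000 × 10⁻³ mW = 707
  0.00533 W = 0.00533 × 10³ mW = 5.33
Sum: 3.88 + 229 + 707 + 5.33 = 945.21

945.21 mW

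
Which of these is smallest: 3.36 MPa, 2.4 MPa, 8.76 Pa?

3.36 MPa = 3360000 Pa
2.4 MPa = 2400000 Pa
8.76 Pa = 8.76 Pa

8.76 Pa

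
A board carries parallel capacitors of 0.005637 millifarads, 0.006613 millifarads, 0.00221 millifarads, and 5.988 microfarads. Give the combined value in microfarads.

20.448 microfarads

In microfarads:
  0.005637 millifarads = 0.005637 × 10³ microfarads = 5.637
  0.006613 millifarads = 0.006613 × 10³ microfarads = 6.613
  0.00221 millifarads = 0.00221 × 10³ microfarads = 2.21
  5.988 microfarads → 5.988
Sum: 5.637 + 6.613 + 2.21 + 5.988 = 20.448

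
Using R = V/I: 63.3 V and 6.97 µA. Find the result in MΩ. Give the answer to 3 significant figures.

9.08 MΩ

(63.3) / (6.97 × 10^-6) = 9.0818 × 10^6 Ω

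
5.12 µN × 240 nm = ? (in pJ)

5.12e-6 × 240e-9 = 1228.8e-15 J

1.2288 pJ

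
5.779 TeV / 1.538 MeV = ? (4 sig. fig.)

3757000

(5.779 × 10^12) / (1.538 × 10^6) = 3.7575 × 10^6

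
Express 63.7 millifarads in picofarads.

milli = 10^-3, pico = 10^-12; factor is 10^9.
63.7 × 10^9 = 63700000000

63700000000 picofarads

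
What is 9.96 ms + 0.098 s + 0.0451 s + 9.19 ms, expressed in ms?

162.25 ms

In ms:
  9.96 ms → 9.96
  0.098 s = 0.098 × 10^3 ms = 98
  0.0451 s = 0.0451 × 10^3 ms = 45.1
  9.19 ms → 9.19
Sum: 9.96 + 98 + 45.1 + 9.19 = 162.25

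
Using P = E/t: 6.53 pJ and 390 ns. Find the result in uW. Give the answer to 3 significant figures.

(6.53e-12) / (390e-9) = 0.016744e-3 W

16.7 uW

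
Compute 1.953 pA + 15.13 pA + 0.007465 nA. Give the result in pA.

In pA:
  1.953 pA → 1.953
  15.13 pA → 15.13
  0.007465 nA = 0.007465 × 10³ pA = 7.465
Sum: 1.953 + 15.13 + 7.465 = 24.548

24.548 pA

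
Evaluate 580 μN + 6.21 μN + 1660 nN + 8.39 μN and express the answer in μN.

596.26 μN

In μN:
  580 μN → 580
  6.21 μN → 6.21
  1660 nN = 1660e-3 μN = 1.66
  8.39 μN → 8.39
Sum: 580 + 6.21 + 1.66 + 8.39 = 596.26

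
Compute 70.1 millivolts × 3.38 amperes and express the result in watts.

70.1 × 10⁻³ × 3.38 = 236.938 × 10⁻³ W

0.236938 watts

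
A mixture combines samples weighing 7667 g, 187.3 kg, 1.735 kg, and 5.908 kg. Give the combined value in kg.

202.61 kg

In kg:
  7667 g = 7667 × 10^-3 kg = 7.667
  187.3 kg → 187.3
  1.735 kg → 1.735
  5.908 kg → 5.908
Sum: 7.667 + 187.3 + 1.735 + 5.908 = 202.61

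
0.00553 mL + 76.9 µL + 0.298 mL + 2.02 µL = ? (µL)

382.45 µL

In µL:
  0.00553 mL = 0.00553e3 µL = 5.53
  76.9 µL → 76.9
  0.298 mL = 0.298e3 µL = 298
  2.02 µL → 2.02
Sum: 5.53 + 76.9 + 298 + 2.02 = 382.45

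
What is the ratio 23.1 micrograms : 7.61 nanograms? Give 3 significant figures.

(23.1 × 10^-6) / (7.61 × 10^-9) = 3.035 × 10^3

3040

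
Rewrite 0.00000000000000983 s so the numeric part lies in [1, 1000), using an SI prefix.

= 9.83 × 10⁻¹⁵ s; 10⁻¹⁵ is femto.

9.83 fs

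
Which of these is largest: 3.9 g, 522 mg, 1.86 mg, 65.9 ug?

3.9 g = 3.9 g
522 mg = 0.522 g
1.86 mg = 0.00186 g
65.9 ug = 0.0000659 g

3.9 g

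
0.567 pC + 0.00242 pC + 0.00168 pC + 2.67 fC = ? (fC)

573.77 fC

In fC:
  0.567 pC = 0.567 × 10³ fC = 567
  0.00242 pC = 0.00242 × 10³ fC = 2.42
  0.00168 pC = 0.00168 × 10³ fC = 1.68
  2.67 fC → 2.67
Sum: 567 + 2.42 + 1.68 + 2.67 = 573.77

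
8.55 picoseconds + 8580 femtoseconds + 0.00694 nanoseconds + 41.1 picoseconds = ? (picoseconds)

65.17 picoseconds

In picoseconds:
  8.55 picoseconds → 8.55
  8580 femtoseconds = 8580 × 10^-3 picoseconds = 8.58
  0.00694 nanoseconds = 0.00694 × 10^3 picoseconds = 6.94
  41.1 picoseconds → 41.1
Sum: 8.55 + 8.58 + 6.94 + 41.1 = 65.17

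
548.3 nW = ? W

nano = 10⁻⁹, (no prefix) = 10⁰; factor is 10⁻⁹.
548.3 × 10⁻⁹ = 0.0000005483

0.0000005483 W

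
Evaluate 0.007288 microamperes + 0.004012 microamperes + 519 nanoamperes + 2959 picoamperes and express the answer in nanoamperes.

In nanoamperes:
  0.007288 microamperes = 0.007288e3 nanoamperes = 7.288
  0.004012 microamperes = 0.004012e3 nanoamperes = 4.012
  519 nanoamperes → 519
  2959 picoamperes = 2959e-3 nanoamperes = 2.959
Sum: 7.288 + 4.012 + 519 + 2.959 = 533.259

533.259 nanoamperes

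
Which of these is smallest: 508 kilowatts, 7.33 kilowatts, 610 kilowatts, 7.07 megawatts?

7.33 kilowatts

508 kilowatts = 508000 watts
7.33 kilowatts = 7330 watts
610 kilowatts = 610000 watts
7.07 megawatts = 7070000 watts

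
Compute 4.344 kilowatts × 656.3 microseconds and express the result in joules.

2.8509672 joules

4.344 × 10^3 × 656.3 × 10^-6 = 2850.9672 × 10^-3 J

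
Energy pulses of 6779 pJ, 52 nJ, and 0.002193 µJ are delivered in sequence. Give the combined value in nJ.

In nJ:
  6779 pJ = 6779 × 10^-3 nJ = 6.779
  52 nJ → 52
  0.002193 µJ = 0.002193 × 10^3 nJ = 2.193
Sum: 6.779 + 52 + 2.193 = 60.972

60.972 nJ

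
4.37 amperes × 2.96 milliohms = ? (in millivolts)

4.37 × 2.96 × 10^-3 = 12.9352 × 10^-3 V

12.9352 millivolts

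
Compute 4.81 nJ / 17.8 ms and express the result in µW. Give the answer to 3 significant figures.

(4.81 × 10⁻⁹) / (17.8 × 10⁻³) = 0.27022 × 10⁻⁶ W

0.270 µW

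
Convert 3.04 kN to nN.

3040000000000 nN

kilo = 10³, nano = 10⁻⁹; factor is 10¹².
3.04 × 10¹² = 3040000000000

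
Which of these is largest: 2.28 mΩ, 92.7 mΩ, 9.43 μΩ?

92.7 mΩ

2.28 mΩ = 0.00228 Ω
92.7 mΩ = 0.0927 Ω
9.43 μΩ = 0.00000943 Ω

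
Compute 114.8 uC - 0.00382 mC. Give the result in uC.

In uC:
  114.8 uC → 114.8
  0.00382 mC = 0.00382e3 uC = 3.82
Difference: 114.8 - 3.82 = 110.98

110.98 uC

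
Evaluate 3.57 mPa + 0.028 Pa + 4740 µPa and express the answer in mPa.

36.31 mPa

In mPa:
  3.57 mPa → 3.57
  0.028 Pa = 0.028 × 10^3 mPa = 28
  4740 µPa = 4740 × 10^-3 mPa = 4.74
Sum: 3.57 + 28 + 4.74 = 36.31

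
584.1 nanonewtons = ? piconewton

nano = 1e-9, pico = 1e-12; factor is 1e3.
584.1 × 1e3 = 584100

584100 piconewtons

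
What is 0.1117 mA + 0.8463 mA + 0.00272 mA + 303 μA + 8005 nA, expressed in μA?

1271.725 μA

In μA:
  0.1117 mA = 0.1117 × 10^3 μA = 111.7
  0.8463 mA = 0.8463 × 10^3 μA = 846.3
  0.00272 mA = 0.00272 × 10^3 μA = 2.72
  303 μA → 303
  8005 nA = 8005 × 10^-3 μA = 8.005
Sum: 111.7 + 846.3 + 2.72 + 303 + 8.005 = 1271.725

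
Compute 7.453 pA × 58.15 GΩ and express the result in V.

7.453 × 10⁻¹² × 58.15 × 10⁹ = 433.39195 × 10⁻³ V

0.43339195 V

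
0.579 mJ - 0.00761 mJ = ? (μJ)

571.39 μJ

In μJ:
  0.579 mJ = 0.579 × 10^3 μJ = 579
  0.00761 mJ = 0.00761 × 10^3 μJ = 7.61
Difference: 579 - 7.61 = 571.39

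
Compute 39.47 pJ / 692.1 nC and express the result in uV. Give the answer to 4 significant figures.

(39.47 × 10^-12) / (692.1 × 10^-9) = 0.0570293 × 10^-3 V

57.03 uV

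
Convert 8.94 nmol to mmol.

0.00000894 mmol

nano = 1e-9, milli = 1e-3; factor is 1e-6.
8.94 × 1e-6 = 0.00000894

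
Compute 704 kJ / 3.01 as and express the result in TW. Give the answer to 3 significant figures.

234000000000 TW

(704 × 10³) / (3.01 × 10⁻¹⁸) = 233.89 × 10²¹ W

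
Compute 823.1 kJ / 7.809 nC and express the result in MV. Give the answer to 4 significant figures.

(823.1 × 10^3) / (7.809 × 10^-9) = 105.404 × 10^12 V

105400000 MV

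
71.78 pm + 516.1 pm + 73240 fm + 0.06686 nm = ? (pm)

727.98 pm

In pm:
  71.78 pm → 71.78
  516.1 pm → 516.1
  73240 fm = 73240 × 10⁻³ pm = 73.24
  0.06686 nm = 0.06686 × 10³ pm = 66.86
Sum: 71.78 + 516.1 + 73.24 + 66.86 = 727.98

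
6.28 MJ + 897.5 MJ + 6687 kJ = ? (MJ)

In MJ:
  6.28 MJ → 6.28
  897.5 MJ → 897.5
  6687 kJ = 6687e-3 MJ = 6.687
Sum: 6.28 + 897.5 + 6.687 = 910.467

910.467 MJ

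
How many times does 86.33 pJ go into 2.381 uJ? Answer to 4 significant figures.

27580

(2.381 × 10^-6) / (86.33 × 10^-12) = 0.02758 × 10^6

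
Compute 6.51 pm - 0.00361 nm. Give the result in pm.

In pm:
  6.51 pm → 6.51
  0.00361 nm = 0.00361 × 10³ pm = 3.61
Difference: 6.51 - 3.61 = 2.9

2.9 pm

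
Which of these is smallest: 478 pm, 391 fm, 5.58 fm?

478 pm = 0.000000000478 m
391 fm = 0.000000000000391 m
5.58 fm = 0.00000000000000558 m

5.58 fm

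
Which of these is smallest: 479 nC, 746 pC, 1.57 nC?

479 nC = 0.000000479 C
746 pC = 0.000000000746 C
1.57 nC = 0.00000000157 C

746 pC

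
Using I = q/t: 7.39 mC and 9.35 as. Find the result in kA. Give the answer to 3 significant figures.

790000000000 kA

(7.39 × 10⁻³) / (9.35 × 10⁻¹⁸) = 0.79037 × 10¹⁵ A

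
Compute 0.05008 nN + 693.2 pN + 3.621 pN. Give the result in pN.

In pN:
  0.05008 nN = 0.05008 × 10³ pN = 50.08
  693.2 pN → 693.2
  3.621 pN → 3.621
Sum: 50.08 + 693.2 + 3.621 = 746.901

746.901 pN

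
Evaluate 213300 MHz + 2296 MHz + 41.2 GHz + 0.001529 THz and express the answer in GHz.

In GHz:
  213300 MHz = 213300 × 10^-3 GHz = 213.3
  2296 MHz = 2296 × 10^-3 GHz = 2.296
  41.2 GHz → 41.2
  0.001529 THz = 0.001529 × 10^3 GHz = 1.529
Sum: 213.3 + 2.296 + 41.2 + 1.529 = 258.325

258.325 GHz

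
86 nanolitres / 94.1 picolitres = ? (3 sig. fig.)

914

(86e-9) / (94.1e-12) = 0.9139e3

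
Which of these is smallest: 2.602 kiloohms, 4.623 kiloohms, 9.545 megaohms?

2.602 kiloohms

2.602 kiloohms = 2602 ohms
4.623 kiloohms = 4623 ohms
9.545 megaohms = 9545000 ohms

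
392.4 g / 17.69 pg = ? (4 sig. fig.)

22180000000000

(392.4) / (17.69e-12) = 22.182e12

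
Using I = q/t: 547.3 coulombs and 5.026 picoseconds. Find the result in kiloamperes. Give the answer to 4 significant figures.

108900000000 kiloamperes

(547.3) / (5.026 × 10⁻¹²) = 108.894 × 10¹² A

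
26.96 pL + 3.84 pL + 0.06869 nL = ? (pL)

99.49 pL

In pL:
  26.96 pL → 26.96
  3.84 pL → 3.84
  0.06869 nL = 0.06869 × 10^3 pL = 68.69
Sum: 26.96 + 3.84 + 68.69 = 99.49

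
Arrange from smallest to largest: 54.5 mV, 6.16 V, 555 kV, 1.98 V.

54.5 mV = 0.0545 V
6.16 V = 6.16 V
555 kV = 555000 V
1.98 V = 1.98 V

54.5 mV < 1.98 V < 6.16 V < 555 kV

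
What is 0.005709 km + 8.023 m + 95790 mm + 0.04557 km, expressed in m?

155.092 m

In m:
  0.005709 km = 0.005709e3 m = 5.709
  8.023 m → 8.023
  95790 mm = 95790e-3 m = 95.79
  0.04557 km = 0.04557e3 m = 45.57
Sum: 5.709 + 8.023 + 95.79 + 45.57 = 155.092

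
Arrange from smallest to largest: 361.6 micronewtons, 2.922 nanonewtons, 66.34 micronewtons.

361.6 micronewtons = 0.0003616 newtons
2.922 nanonewtons = 0.000000002922 newtons
66.34 micronewtons = 0.00006634 newtons

2.922 nanonewtons < 66.34 micronewtons < 361.6 micronewtons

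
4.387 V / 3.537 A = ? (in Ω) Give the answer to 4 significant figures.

(4.387) / (3.537) = 1.24032 Ω

1.240 Ω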